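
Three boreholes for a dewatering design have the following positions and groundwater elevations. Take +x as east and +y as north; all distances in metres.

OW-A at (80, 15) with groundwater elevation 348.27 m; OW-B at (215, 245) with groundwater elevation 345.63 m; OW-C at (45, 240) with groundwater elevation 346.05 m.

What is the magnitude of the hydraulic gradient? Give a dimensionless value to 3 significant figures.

Taking OW-A as reference: OW-B−OW-A = (135, 230, -2.64); OW-C−OW-A = (-35, 225, -2.22).
Determinant of the coordinate differences = 135·225 − (-35)·230 = 38425.
∂h/∂x = [(-2.64)·225 − (-2.22)·230] / 38425 = -0.002170
∂h/∂y = [135·(-2.22) − (-35)·(-2.64)] / 38425 = -0.01020
|∇h| = √(-0.002170² + -0.01020²) = 0.01043

0.0104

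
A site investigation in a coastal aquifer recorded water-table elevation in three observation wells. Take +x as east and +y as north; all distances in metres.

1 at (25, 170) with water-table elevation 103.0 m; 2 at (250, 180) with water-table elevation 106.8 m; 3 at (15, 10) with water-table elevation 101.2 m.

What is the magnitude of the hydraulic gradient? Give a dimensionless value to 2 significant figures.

Taking 1 as reference: 2−1 = (225, 10, +3.8); 3−1 = (-10, -160, -1.8).
Solve a·Δx + b·Δy = Δh: det = 225·(-160) − (-10)·10 = -35900.
∂h/∂x = [(+3.8)·(-160) − (-1.8)·10] / -35900 = +0.01643
∂h/∂y = [225·(-1.8) − (-10)·(+3.8)] / -35900 = +0.01022
|∇h| = √(0.01643² + 0.01022²) = 0.01935

0.019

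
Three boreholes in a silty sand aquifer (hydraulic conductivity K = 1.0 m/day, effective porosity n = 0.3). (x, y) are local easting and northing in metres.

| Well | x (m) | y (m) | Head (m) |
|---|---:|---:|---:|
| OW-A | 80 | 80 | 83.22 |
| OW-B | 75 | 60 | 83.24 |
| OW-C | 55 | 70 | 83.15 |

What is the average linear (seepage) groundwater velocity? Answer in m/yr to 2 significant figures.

Taking OW-A as reference: OW-B−OW-A = (-5, -20, +0.02); OW-C−OW-A = (-25, -10, -0.07).
Solve a·Δx + b·Δy = Δh: det = (-5)·(-10) − (-25)·(-20) = -450.
∂h/∂x = [(+0.02)·(-10) − (-0.07)·(-20)] / -450 = +0.003556
∂h/∂y = [(-5)·(-0.07) − (-25)·(+0.02)] / -450 = -0.001889
|∇h| = √(0.003556² + -0.001889²) = 0.004027
Seepage velocity v = K·i/n = 1.0 × 0.004027 / 0.3 = 0.01342 m/day = 4.902 m/yr.

4.9 m/yr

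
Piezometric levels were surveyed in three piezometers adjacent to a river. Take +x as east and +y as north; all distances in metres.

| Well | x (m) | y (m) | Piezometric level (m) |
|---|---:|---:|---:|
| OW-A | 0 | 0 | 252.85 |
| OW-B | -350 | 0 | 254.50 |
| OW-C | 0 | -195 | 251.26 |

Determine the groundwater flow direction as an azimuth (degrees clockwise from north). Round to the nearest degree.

150°

∂h/∂x = (254.50 − 252.85) / (-350 − 0) = -0.004714
∂h/∂y = (251.26 − 252.85) / (-195 − 0) = +0.008154
Flow direction (−∇h) has components (+0.004714 E, -0.008154 N).
Azimuth = atan2(E, N) = atan2(+0.004714, -0.008154) = 150.0° ≈ 150°.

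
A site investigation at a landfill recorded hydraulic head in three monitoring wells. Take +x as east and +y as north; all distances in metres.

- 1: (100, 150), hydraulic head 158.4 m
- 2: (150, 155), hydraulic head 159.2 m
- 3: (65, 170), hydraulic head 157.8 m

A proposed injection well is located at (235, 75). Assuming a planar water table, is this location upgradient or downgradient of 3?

Taking 1 as reference: 2−1 = (50, 5, +0.8); 3−1 = (-35, 20, -0.6).
Solve a·Δx + b·Δy = Δh: det = 50·20 − (-35)·5 = 1175.
∂h/∂x = [(+0.8)·20 − (-0.6)·5] / 1175 = +0.01617
∂h/∂y = [50·(-0.6) − (-35)·(+0.8)] / 1175 = -0.001702
Head at (235, 75) = 158.4 + (+0.01617)·(135) + (-0.001702)·(-75) = 160.71 m.
That is higher than the 157.8 m at 3, so the point is upgradient.

upgradient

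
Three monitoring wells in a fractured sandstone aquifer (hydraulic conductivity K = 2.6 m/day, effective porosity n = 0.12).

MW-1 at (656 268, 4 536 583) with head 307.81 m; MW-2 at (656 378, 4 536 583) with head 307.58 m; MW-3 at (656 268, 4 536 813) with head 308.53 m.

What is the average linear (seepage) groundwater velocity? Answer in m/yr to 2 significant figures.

∂h/∂x = (307.58 − 307.81) / (656378 − 656268) = -0.002091
∂h/∂y = (308.53 − 307.81) / (4536813 − 4536583) = +0.003130
|∇h| = √(-0.002091² + 0.003130²) = 0.003764
Seepage velocity v = K·i/n = 2.6 × 0.003764 / 0.12 = 0.08155 m/day = 29.79 m/yr.

30 m/yr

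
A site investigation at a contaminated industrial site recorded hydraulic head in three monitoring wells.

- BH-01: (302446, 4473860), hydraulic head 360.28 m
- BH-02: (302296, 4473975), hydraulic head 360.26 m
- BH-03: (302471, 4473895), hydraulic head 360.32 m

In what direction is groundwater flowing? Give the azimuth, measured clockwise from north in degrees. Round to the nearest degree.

224°

Three-point gradient (reference BH-01): Δ to BH-02 = (-150, 115, -0.02), Δ to BH-03 = (25, 35, +0.04).
∂h/∂x = +0.0006523, ∂h/∂y = +0.0006769 (det = -8125).
Flow direction (−∇h) has components (-0.0006523 E, -0.0006769 N).
Azimuth = atan2(E, N) = atan2(-0.0006523, -0.0006769) = 223.9° ≈ 224°.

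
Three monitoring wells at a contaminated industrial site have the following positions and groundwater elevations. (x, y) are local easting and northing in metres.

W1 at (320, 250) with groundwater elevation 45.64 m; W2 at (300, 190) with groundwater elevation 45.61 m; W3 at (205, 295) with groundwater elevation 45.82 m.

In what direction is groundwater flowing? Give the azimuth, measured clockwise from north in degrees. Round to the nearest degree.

Three-point gradient (reference W1): Δ to W2 = (-20, -60, -0.03), Δ to W3 = (-115, 45, +0.18).
∂h/∂x = -0.001212, ∂h/∂y = +0.0009038 (det = -7800).
Flow direction (−∇h) has components (+0.001212 E, -0.0009038 N).
Azimuth = atan2(E, N) = atan2(+0.001212, -0.0009038) = 126.7° ≈ 127°.

127°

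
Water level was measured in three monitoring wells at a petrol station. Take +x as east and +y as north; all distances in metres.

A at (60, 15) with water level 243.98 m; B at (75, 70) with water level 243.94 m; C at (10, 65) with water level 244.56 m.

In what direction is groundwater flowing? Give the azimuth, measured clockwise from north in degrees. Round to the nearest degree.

Differences from A: to B (Δx, Δy, Δh) = (15, 55, -0.04); to C = (-50, 50, +0.58).
Determinant of the coordinate differences = 15·50 − (-50)·55 = 3500.
∂h/∂x = [(-0.04)·50 − (+0.58)·55] / 3500 = -0.009686
∂h/∂y = [15·(+0.58) − (-50)·(-0.04)] / 3500 = +0.001914
Flow direction (−∇h) has components (+0.009686 E, -0.001914 N).
Azimuth = atan2(E, N) = atan2(+0.009686, -0.001914) = 101.2° ≈ 101°.

101°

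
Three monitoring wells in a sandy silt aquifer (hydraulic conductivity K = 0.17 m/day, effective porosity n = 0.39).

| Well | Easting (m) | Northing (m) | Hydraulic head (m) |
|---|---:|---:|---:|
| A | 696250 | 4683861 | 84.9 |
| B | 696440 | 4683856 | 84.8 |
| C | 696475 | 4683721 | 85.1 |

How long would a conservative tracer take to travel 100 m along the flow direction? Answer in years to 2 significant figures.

260 years

Differences from A: to B (Δx, Δy, Δh) = (190, -5, -0.1); to C = (225, -140, +0.2).
Solve a·Δx + b·Δy = Δh: det = 190·(-140) − 225·(-5) = -25475.
∂h/∂x = [(-0.1)·(-140) − (+0.2)·(-5)] / -25475 = -0.0005888
∂h/∂y = [190·(+0.2) − 225·(-0.1)] / -25475 = -0.002375
|∇h| = √(-0.0005888² + -0.002375²) = 0.002447
Seepage velocity v = K·i/n = 0.17 × 0.002447 / 0.39 = 0.001067 m/day.
t = 100 / 0.001067 = 9.372e+04 days = 257 years.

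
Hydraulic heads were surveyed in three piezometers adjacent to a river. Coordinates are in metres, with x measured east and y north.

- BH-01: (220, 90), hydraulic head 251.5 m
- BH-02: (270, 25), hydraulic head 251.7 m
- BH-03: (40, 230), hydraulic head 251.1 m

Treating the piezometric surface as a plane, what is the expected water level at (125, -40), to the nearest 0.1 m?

252.0 m

Taking BH-01 as reference: BH-02−BH-01 = (50, -65, +0.2); BH-03−BH-01 = (-180, 140, -0.4).
Solve a·Δx + b·Δy = Δh: det = 50·140 − (-180)·(-65) = -4700.
∂h/∂x = [(+0.2)·140 − (-0.4)·(-65)] / -4700 = -0.0004255
∂h/∂y = [50·(-0.4) − (-180)·(+0.2)] / -4700 = -0.003404
h(125, -40) = 251.5 + (-0.0004255)·(-95) + (-0.003404)·(-130) = 251.5 +0.040 +0.443 = 251.983 m.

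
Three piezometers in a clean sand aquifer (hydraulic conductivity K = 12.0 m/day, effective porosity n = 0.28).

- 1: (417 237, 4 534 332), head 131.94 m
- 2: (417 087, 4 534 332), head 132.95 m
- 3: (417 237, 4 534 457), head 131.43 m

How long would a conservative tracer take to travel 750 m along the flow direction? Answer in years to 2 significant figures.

6.1 years

∂h/∂x = (132.95 − 131.94) / (417087 − 417237) = -0.006733
∂h/∂y = (131.43 − 131.94) / (4534457 − 4534332) = -0.004080
|∇h| = √(-0.006733² + -0.004080²) = 0.007873
Seepage velocity v = K·i/n = 12.0 × 0.007873 / 0.28 = 0.3374 m/day.
t = 750 / 0.3374 = 2223 days = 6.09 years.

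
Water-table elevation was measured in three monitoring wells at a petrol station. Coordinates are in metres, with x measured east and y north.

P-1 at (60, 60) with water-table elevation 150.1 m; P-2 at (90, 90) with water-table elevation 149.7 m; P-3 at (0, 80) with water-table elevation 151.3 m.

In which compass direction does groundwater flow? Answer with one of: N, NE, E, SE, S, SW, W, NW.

E

With h = a·x + b·y + c and P-1 as origin, the differences give:
  30·a + 30·b = -0.4
  (-60)·a + 20·b = +1.2
Eliminate b (×20 and ×30, subtract): 2400·a = -44.00 → a = ∂h/∂x = -0.01833
Back-substitute: b = ∂h/∂y = +0.005000.
Flow = −∇h = (+0.01833 east, -0.005000 north), which points east.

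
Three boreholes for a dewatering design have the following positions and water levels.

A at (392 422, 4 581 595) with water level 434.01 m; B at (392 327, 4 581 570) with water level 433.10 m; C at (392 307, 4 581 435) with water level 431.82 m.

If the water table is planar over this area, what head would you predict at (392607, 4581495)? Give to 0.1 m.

434.5 m

With h = a·x + b·y + c and A as origin, the differences give:
  (-95)·a + (-25)·b = -0.91
  (-115)·a + (-160)·b = -2.19
Eliminate b (×(-160) and ×(-25), subtract): 12325·a = 90.850 → a = ∂h/∂x = +0.007371
Back-substitute: b = ∂h/∂y = +0.008389.
h(392607, 4581495) = 434.01 + (+0.007371)·(185) + (+0.008389)·(-100) = 434.01 +1.364 -0.839 = 434.535 m.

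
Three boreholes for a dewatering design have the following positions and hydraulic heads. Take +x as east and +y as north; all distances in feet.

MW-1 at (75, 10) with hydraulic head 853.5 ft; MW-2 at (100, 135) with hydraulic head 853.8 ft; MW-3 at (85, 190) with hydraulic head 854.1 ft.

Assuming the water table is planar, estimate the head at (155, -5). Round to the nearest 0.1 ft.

Taking MW-1 as reference: MW-2−MW-1 = (25, 125, +0.3); MW-3−MW-1 = (10, 180, +0.6).
Determinant of the coordinate differences = 25·180 − 10·125 = 3250.
∂h/∂x = [(+0.3)·180 − (+0.6)·125] / 3250 = -0.006462
∂h/∂y = [25·(+0.6) − 10·(+0.3)] / 3250 = +0.003692
h(155, -5) = 853.5 + (-0.006462)·(80) + (+0.003692)·(-15) = 853.5 -0.517 -0.055 = 852.928 ft.

852.9 ft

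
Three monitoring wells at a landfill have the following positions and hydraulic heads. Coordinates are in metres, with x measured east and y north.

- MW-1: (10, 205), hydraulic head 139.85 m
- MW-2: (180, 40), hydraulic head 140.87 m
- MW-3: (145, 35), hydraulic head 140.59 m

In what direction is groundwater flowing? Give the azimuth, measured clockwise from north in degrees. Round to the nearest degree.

Three-point gradient (reference MW-1): Δ to MW-2 = (170, -165, +1.02), Δ to MW-3 = (135, -170, +0.74).
∂h/∂x = +0.007743, ∂h/∂y = +0.001796 (det = -6625).
Flow direction (−∇h) has components (-0.007743 E, -0.001796 N).
Azimuth = atan2(E, N) = atan2(-0.007743, -0.001796) = 256.9° ≈ 257°.

257°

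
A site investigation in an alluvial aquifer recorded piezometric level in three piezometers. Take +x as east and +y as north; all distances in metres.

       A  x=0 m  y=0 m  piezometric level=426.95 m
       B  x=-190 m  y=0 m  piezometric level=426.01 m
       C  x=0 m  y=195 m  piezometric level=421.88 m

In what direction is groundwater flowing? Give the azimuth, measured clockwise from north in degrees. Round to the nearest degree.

∂h/∂x = (426.01 − 426.95) / (-190 − 0) = +0.004947
∂h/∂y = (421.88 − 426.95) / (195 − 0) = -0.02600
Flow direction (−∇h) has components (-0.004947 E, +0.02600 N).
Azimuth = atan2(E, N) = atan2(-0.004947, +0.02600) = 349.2° ≈ 349°.

349°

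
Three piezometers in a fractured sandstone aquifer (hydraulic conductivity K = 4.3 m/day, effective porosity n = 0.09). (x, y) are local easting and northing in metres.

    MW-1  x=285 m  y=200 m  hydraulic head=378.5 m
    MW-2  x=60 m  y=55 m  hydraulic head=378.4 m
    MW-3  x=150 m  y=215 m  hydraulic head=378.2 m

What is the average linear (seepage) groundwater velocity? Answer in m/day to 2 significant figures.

0.15 m/day

Three-point gradient (reference MW-1): Δ to MW-2 = (-225, -145, -0.1), Δ to MW-3 = (-135, 15, -0.3).
∂h/∂x = +0.001961, ∂h/∂y = -0.002353 (det = -22950).
|∇h| = √(0.001961² + -0.002353²) = 0.003063
Seepage velocity v = K·i/n = 4.3 × 0.003063 / 0.09 = 0.1463 m/day.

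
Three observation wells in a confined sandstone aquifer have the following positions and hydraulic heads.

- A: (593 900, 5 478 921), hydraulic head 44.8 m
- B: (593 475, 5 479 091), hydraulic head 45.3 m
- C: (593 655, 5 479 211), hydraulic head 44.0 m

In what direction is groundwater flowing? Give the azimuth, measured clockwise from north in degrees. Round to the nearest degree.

031°

With h = a·x + b·y + c and A as origin, the differences give:
  (-425)·a + 170·b = +0.5
  (-245)·a + 290·b = -0.8
Eliminate b (×290 and ×170, subtract): -81600·a = 281.00 → a = ∂h/∂x = -0.003444
Back-substitute: b = ∂h/∂y = -0.005668.
Flow direction (−∇h) has components (+0.003444 E, +0.005668 N).
Azimuth = atan2(E, N) = atan2(+0.003444, +0.005668) = 31.3° ≈ 031°.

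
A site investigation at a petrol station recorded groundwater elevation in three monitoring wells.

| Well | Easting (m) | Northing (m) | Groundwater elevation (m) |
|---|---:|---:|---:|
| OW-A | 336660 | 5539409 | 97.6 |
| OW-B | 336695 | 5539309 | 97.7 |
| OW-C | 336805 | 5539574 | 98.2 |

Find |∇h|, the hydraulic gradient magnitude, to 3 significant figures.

Differences from OW-A: to OW-B (Δx, Δy, Δh) = (35, -100, +0.1); to OW-C = (145, 165, +0.6).
Solve a·Δx + b·Δy = Δh: det = 35·165 − 145·(-100) = 20275.
∂h/∂x = [(+0.1)·165 − (+0.6)·(-100)] / 20275 = +0.003773
∂h/∂y = [35·(+0.6) − 145·(+0.1)] / 20275 = +0.0003206
|∇h| = √(0.003773² + 0.0003206²) = 0.003787

0.00379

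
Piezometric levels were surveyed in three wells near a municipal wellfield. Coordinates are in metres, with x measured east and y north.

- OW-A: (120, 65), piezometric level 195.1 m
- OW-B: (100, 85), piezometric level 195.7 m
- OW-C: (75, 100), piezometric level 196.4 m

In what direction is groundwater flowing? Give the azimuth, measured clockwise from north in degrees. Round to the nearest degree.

Taking OW-A as reference: OW-B−OW-A = (-20, 20, +0.6); OW-C−OW-A = (-45, 35, +1.3).
Determinant of the coordinate differences = (-20)·35 − (-45)·20 = 200.
∂h/∂x = [(+0.6)·35 − (+1.3)·20] / 200 = -0.02500
∂h/∂y = [(-20)·(+1.3) − (-45)·(+0.6)] / 200 = +0.005000
Flow direction (−∇h) has components (+0.02500 E, -0.005000 N).
Azimuth = atan2(E, N) = atan2(+0.02500, -0.005000) = 101.3° ≈ 101°.

101°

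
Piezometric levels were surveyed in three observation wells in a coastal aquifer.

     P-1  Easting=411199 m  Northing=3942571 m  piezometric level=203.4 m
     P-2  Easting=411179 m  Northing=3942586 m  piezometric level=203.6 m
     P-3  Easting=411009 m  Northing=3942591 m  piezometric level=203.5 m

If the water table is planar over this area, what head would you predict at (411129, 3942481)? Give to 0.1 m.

Taking P-1 as reference: P-2−P-1 = (-20, 15, +0.2); P-3−P-1 = (-190, 20, +0.1).
Determinant of the coordinate differences = (-20)·20 − (-190)·15 = 2450.
∂h/∂x = [(+0.2)·20 − (+0.1)·15] / 2450 = +0.001020
∂h/∂y = [(-20)·(+0.1) − (-190)·(+0.2)] / 2450 = +0.01469
h(411129, 3942481) = 203.4 + (+0.001020)·(-70) + (+0.01469)·(-90) = 203.4 -0.071 -1.322 = 202.006 m.

202.0 m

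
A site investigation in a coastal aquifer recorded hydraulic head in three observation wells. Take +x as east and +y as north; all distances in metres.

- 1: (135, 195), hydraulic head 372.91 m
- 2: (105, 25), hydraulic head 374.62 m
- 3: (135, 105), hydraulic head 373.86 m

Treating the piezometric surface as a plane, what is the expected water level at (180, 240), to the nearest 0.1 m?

372.6 m

With h = a·x + b·y + c and 1 as origin, the differences give:
  (-30)·a + (-170)·b = +1.71
  0·a + (-90)·b = +0.95
Eliminate b (×(-90) and ×(-170), subtract): 2700·a = 7.600 → a = ∂h/∂x = +0.002815
Back-substitute: b = ∂h/∂y = -0.01056.
h(180, 240) = 372.91 + (+0.002815)·(45) + (-0.01056)·(45) = 372.91 +0.127 -0.475 = 372.562 m.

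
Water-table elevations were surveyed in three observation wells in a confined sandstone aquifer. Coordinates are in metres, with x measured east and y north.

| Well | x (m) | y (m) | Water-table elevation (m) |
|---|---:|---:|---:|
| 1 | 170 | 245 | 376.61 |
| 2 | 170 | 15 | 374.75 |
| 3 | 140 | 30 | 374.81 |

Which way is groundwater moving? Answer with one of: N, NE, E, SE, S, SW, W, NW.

Three-point gradient (reference 1): Δ to 2 = (0, -230, -1.86), Δ to 3 = (-30, -215, -1.80).
∂h/∂x = +0.002043, ∂h/∂y = +0.008087 (det = -6900).
Flow = −∇h = (-0.002043 east, -0.008087 north), which points south.

S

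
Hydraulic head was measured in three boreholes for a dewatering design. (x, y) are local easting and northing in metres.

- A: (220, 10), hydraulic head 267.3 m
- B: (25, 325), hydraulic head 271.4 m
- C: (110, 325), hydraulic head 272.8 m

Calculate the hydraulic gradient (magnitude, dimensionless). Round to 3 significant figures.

0.0285

Taking A as reference: B−A = (-195, 315, +4.1); C−A = (-110, 315, +5.5).
Determinant of the coordinate differences = (-195)·315 − (-110)·315 = -26775.
∂h/∂x = [(+4.1)·315 − (+5.5)·315] / -26775 = +0.01647
∂h/∂y = [(-195)·(+5.5) − (-110)·(+4.1)] / -26775 = +0.02321
|∇h| = √(0.01647² + 0.02321²) = 0.02846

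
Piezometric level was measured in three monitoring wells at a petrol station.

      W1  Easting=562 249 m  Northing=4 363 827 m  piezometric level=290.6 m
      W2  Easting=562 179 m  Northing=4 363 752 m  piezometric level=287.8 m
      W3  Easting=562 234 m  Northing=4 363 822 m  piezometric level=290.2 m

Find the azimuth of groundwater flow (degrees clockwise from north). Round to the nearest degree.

229°

Differences from W1: to W2 (Δx, Δy, Δh) = (-70, -75, -2.8); to W3 = (-15, -5, -0.4).
Solve a·Δx + b·Δy = Δh: det = (-70)·(-5) − (-15)·(-75) = -775.
∂h/∂x = [(-2.8)·(-5) − (-0.4)·(-75)] / -775 = +0.02065
∂h/∂y = [(-70)·(-0.4) − (-15)·(-2.8)] / -775 = +0.01806
Flow direction (−∇h) has components (-0.02065 E, -0.01806 N).
Azimuth = atan2(E, N) = atan2(-0.02065, -0.01806) = 228.8° ≈ 229°.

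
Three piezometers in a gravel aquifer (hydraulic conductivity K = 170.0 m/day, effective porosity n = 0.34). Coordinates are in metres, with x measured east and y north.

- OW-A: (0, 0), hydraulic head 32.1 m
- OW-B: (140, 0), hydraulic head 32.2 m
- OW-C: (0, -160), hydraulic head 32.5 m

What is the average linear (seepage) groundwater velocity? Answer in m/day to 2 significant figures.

1.3 m/day

∂h/∂x = (32.2 − 32.1) / (140 − 0) = +0.0007143
∂h/∂y = (32.5 − 32.1) / (-160 − 0) = -0.002500
|∇h| = √(0.0007143² + -0.002500²) = 0.0026
Seepage velocity v = K·i/n = 170.0 × 0.0026 / 0.34 = 1.3 m/day.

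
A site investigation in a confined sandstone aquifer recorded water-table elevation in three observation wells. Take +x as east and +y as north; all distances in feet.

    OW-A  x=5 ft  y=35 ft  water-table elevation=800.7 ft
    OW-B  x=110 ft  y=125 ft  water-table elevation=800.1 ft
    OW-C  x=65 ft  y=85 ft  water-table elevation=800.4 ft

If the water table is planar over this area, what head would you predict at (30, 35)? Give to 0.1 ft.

801.2 ft

Taking OW-A as reference: OW-B−OW-A = (105, 90, -0.6); OW-C−OW-A = (60, 50, -0.3).
Solve a·Δx + b·Δy = Δh: det = 105·50 − 60·90 = -150.
∂h/∂x = [(-0.6)·50 − (-0.3)·90] / -150 = +0.02000
∂h/∂y = [105·(-0.3) − 60·(-0.6)] / -150 = -0.03000
h(30, 35) = 800.7 + (+0.02000)·(25) + (-0.03000)·(0) = 800.7 +0.500 -0.000 = 801.200 ft.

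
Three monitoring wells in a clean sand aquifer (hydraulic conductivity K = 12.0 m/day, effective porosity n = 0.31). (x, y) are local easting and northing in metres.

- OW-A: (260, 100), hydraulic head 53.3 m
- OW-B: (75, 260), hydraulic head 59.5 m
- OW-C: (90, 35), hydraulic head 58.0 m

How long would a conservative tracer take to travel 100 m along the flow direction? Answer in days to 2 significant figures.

87 days

Differences from OW-A: to OW-B (Δx, Δy, Δh) = (-185, 160, +6.2); to OW-C = (-170, -65, +4.7).
Determinant of the coordinate differences = (-185)·(-65) − (-170)·160 = 39225.
∂h/∂x = [(+6.2)·(-65) − (+4.7)·160] / 39225 = -0.02945
∂h/∂y = [(-185)·(+4.7) − (-170)·(+6.2)] / 39225 = +0.004704
|∇h| = √(-0.02945² + 0.004704²) = 0.02982
Seepage velocity v = K·i/n = 12.0 × 0.02982 / 0.31 = 1.154 m/day.
t = 100 / 1.154 = 86.66 days.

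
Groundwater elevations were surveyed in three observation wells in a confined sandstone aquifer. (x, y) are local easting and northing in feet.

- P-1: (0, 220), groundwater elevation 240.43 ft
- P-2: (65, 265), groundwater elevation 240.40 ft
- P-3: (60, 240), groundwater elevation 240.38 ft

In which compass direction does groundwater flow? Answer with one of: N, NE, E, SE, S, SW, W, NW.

SE

Taking P-1 as reference: P-2−P-1 = (65, 45, -0.03); P-3−P-1 = (60, 20, -0.05).
Solve a·Δx + b·Δy = Δh: det = 65·20 − 60·45 = -1400.
∂h/∂x = [(-0.03)·20 − (-0.05)·45] / -1400 = -0.001179
∂h/∂y = [65·(-0.05) − 60·(-0.03)] / -1400 = +0.001036
Flow = −∇h = (+0.001179 east, -0.001036 north), which points southeast.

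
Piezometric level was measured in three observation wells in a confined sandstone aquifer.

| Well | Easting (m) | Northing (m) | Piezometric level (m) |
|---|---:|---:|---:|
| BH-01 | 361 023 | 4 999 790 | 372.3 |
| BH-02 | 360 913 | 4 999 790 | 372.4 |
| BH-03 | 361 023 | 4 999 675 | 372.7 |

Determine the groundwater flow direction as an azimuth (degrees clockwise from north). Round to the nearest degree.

∂h/∂x = (372.4 − 372.3) / (360913 − 361023) = -0.0009091
∂h/∂y = (372.7 − 372.3) / (4999675 − 4999790) = -0.003478
Flow direction (−∇h) has components (+0.0009091 E, +0.003478 N).
Azimuth = atan2(E, N) = atan2(+0.0009091, +0.003478) = 14.6° ≈ 015°.

015°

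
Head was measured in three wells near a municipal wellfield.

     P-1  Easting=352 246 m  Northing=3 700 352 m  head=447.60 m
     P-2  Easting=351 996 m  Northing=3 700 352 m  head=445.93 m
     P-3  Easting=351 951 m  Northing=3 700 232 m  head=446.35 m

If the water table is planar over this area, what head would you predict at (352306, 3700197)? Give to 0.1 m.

Three-point gradient (reference P-1): Δ to P-2 = (-250, 0, -1.67), Δ to P-3 = (-295, -120, -1.25).
∂h/∂x = +0.006680, ∂h/∂y = -0.006005 (det = 30000).
h(352306, 3700197) = 447.60 + (+0.006680)·(60) + (-0.006005)·(-155) = 447.60 +0.401 +0.931 = 448.932 m.

448.9 m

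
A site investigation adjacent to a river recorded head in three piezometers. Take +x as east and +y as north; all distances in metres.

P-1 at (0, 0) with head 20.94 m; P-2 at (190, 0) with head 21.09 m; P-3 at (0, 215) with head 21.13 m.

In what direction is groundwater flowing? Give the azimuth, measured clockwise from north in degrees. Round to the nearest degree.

222°

∂h/∂x = (21.09 − 20.94) / (190 − 0) = +0.0007895
∂h/∂y = (21.13 − 20.94) / (215 − 0) = +0.0008837
Flow direction (−∇h) has components (-0.0007895 E, -0.0008837 N).
Azimuth = atan2(E, N) = atan2(-0.0007895, -0.0008837) = 221.8° ≈ 222°.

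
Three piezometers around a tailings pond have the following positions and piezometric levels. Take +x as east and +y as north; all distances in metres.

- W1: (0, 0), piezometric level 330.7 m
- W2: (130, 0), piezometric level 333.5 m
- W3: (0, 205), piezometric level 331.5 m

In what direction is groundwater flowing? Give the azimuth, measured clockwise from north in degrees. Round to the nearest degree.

260°

∂h/∂x = (333.5 − 330.7) / (130 − 0) = +0.02154
∂h/∂y = (331.5 − 330.7) / (205 − 0) = +0.003902
Flow direction (−∇h) has components (-0.02154 E, -0.003902 N).
Azimuth = atan2(E, N) = atan2(-0.02154, -0.003902) = 259.7° ≈ 260°.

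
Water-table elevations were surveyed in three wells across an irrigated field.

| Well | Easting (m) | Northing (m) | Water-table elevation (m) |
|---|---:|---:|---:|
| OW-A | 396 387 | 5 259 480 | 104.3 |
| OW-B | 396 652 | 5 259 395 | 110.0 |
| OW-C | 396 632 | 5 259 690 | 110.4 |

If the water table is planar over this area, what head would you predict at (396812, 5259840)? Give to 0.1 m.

114.9 m

With h = a·x + b·y + c and OW-A as origin, the differences give:
  265·a + (-85)·b = +5.7
  245·a + 210·b = +6.1
Eliminate b (×210 and ×(-85), subtract): 76475·a = 1715.50 → a = ∂h/∂x = +0.02243
Back-substitute: b = ∂h/∂y = +0.002877.
h(396812, 5259840) = 104.3 + (+0.02243)·(425) + (+0.002877)·(360) = 104.3 +9.534 +1.036 = 114.869 m.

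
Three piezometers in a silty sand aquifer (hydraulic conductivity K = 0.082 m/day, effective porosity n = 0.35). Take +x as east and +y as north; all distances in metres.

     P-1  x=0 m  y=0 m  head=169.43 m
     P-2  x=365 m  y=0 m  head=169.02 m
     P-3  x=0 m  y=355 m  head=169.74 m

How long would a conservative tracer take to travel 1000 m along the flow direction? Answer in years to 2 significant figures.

8200 years

∂h/∂x = (169.02 − 169.43) / (365 − 0) = -0.001123
∂h/∂y = (169.74 − 169.43) / (355 − 0) = +0.0008732
|∇h| = √(-0.001123² + 0.0008732²) = 0.001423
Seepage velocity v = K·i/n = 0.082 × 0.001423 / 0.35 = 0.0003334 m/day.
t = 1000 / 0.0003334 = 2.999e+06 days = 8.21e+03 years.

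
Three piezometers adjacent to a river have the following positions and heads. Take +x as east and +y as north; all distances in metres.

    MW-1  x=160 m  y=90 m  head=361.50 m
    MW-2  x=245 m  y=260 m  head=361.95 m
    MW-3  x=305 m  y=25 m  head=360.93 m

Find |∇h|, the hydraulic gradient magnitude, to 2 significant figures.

0.0044

With h = a·x + b·y + c and MW-1 as origin, the differences give:
  85·a + 170·b = +0.45
  145·a + (-65)·b = -0.57
Eliminate b (×(-65) and ×170, subtract): -30175·a = 67.650 → a = ∂h/∂x = -0.002242
Back-substitute: b = ∂h/∂y = +0.003768.
|∇h| = √(-0.002242² + 0.003768²) = 0.004385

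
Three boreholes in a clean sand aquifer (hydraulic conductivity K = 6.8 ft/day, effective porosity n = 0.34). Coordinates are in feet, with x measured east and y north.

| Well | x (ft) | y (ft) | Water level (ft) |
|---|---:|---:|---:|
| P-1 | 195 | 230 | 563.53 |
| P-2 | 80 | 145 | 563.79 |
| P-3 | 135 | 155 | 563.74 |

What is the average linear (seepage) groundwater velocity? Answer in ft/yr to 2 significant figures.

18 ft/yr

Three-point gradient (reference P-1): Δ to P-2 = (-115, -85, +0.26), Δ to P-3 = (-60, -75, +0.21).
∂h/∂x = -0.0004681, ∂h/∂y = -0.002426 (det = 3525).
|∇h| = √(-0.0004681² + -0.002426²) = 0.002471
Seepage velocity v = K·i/n = 6.8 × 0.002471 / 0.34 = 0.04942 ft/day = 18.05 ft/yr.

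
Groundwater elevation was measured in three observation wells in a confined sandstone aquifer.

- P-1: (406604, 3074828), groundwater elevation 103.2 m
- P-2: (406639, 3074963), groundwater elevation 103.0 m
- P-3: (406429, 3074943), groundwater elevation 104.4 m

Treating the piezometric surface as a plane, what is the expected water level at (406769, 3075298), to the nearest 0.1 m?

102.2 m

Three-point gradient (reference P-1): Δ to P-2 = (35, 135, -0.2), Δ to P-3 = (-175, 115, +1.2).
∂h/∂x = -0.006691, ∂h/∂y = +0.0002532 (det = 27650).
h(406769, 3075298) = 103.2 + (-0.006691)·(165) + (+0.0002532)·(470) = 103.2 -1.104 +0.119 = 102.215 m.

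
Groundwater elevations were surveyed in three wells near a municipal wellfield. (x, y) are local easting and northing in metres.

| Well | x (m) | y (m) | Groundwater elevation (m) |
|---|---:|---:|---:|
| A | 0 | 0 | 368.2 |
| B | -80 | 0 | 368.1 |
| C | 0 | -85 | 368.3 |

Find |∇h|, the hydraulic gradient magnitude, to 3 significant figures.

0.00172

∂h/∂x = (368.1 − 368.2) / (-80 − 0) = +0.001250
∂h/∂y = (368.3 − 368.2) / (-85 − 0) = -0.001176
|∇h| = √(0.001250² + -0.001176²) = 0.001716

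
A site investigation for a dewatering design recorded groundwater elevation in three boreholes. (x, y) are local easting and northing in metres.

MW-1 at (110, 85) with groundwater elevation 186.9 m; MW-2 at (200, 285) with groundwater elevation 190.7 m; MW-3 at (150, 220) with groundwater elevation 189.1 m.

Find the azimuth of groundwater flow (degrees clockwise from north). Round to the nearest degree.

With h = a·x + b·y + c and MW-1 as origin, the differences give:
  90·a + 200·b = +3.8
  40·a + 135·b = +2.2
Eliminate b (×135 and ×200, subtract): 4150·a = 73.00 → a = ∂h/∂x = +0.01759
Back-substitute: b = ∂h/∂y = +0.01108.
Flow direction (−∇h) has components (-0.01759 E, -0.01108 N).
Azimuth = atan2(E, N) = atan2(-0.01759, -0.01108) = 237.8° ≈ 238°.

238°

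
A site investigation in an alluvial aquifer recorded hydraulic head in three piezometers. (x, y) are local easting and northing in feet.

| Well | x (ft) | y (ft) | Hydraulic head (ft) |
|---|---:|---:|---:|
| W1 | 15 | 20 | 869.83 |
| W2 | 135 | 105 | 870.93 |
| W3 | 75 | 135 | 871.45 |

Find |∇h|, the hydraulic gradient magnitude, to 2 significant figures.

0.015

With h = a·x + b·y + c and W1 as origin, the differences give:
  120·a + 85·b = +1.10
  60·a + 115·b = +1.62
Eliminate b (×115 and ×85, subtract): 8700·a = -11.200 → a = ∂h/∂x = -0.001287
Back-substitute: b = ∂h/∂y = +0.01476.
|∇h| = √(-0.001287² + 0.01476²) = 0.01482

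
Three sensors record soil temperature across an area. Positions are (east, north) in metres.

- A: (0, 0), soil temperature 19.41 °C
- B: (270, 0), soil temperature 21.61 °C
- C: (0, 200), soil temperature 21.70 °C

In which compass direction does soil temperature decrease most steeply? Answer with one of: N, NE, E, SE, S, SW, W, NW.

SW

∂T/∂x = (21.61 − 19.41) / (270 − 0) = +0.008148
∂T/∂y = (21.70 − 19.41) / (200 − 0) = +0.01145
Steepest decrease is along −∇f = (-0.008148 E, -0.01145 N) → southwest.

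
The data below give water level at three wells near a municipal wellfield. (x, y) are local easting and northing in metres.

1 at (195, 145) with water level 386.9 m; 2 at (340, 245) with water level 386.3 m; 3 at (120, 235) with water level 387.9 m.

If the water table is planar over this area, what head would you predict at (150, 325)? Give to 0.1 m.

Taking 1 as reference: 2−1 = (145, 100, -0.6); 3−1 = (-75, 90, +1.0).
Determinant of the coordinate differences = 145·90 − (-75)·100 = 20550.
∂h/∂x = [(-0.6)·90 − (+1.0)·100] / 20550 = -0.007494
∂h/∂y = [145·(+1.0) − (-75)·(-0.6)] / 20550 = +0.004866
h(150, 325) = 386.9 + (-0.007494)·(-45) + (+0.004866)·(180) = 386.9 +0.337 +0.876 = 388.113 m.

388.1 m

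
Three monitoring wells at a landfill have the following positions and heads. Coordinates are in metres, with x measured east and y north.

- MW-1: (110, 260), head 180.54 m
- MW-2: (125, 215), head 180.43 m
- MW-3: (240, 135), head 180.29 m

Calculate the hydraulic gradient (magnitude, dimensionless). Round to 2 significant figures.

0.0027

Differences from MW-1: to MW-2 (Δx, Δy, Δh) = (15, -45, -0.11); to MW-3 = (130, -125, -0.25).
Determinant of the coordinate differences = 15·(-125) − 130·(-45) = 3975.
∂h/∂x = [(-0.11)·(-125) − (-0.25)·(-45)] / 3975 = +0.0006289
∂h/∂y = [15·(-0.25) − 130·(-0.11)] / 3975 = +0.002654
|∇h| = √(0.0006289² + 0.002654²) = 0.002727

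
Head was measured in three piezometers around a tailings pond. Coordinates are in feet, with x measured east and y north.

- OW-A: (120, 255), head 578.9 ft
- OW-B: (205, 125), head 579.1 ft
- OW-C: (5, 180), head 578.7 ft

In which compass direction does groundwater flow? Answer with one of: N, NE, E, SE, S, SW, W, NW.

Differences from OW-A: to OW-B (Δx, Δy, Δh) = (85, -130, +0.2); to OW-C = (-115, -75, -0.2).
Determinant of the coordinate differences = 85·(-75) − (-115)·(-130) = -21325.
∂h/∂x = [(+0.2)·(-75) − (-0.2)·(-130)] / -21325 = +0.001923
∂h/∂y = [85·(-0.2) − (-115)·(+0.2)] / -21325 = -0.0002814
Flow = −∇h = (-0.001923 east, +0.0002814 north), which points west.

W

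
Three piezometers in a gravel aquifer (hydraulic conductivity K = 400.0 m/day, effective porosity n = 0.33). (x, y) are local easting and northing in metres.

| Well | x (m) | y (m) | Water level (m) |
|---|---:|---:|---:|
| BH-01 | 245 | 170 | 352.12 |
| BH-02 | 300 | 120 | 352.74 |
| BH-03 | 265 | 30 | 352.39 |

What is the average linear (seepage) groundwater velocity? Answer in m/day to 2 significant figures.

Taking BH-01 as reference: BH-02−BH-01 = (55, -50, +0.62); BH-03−BH-01 = (20, -140, +0.27).
Solve a·Δx + b·Δy = Δh: det = 55·(-140) − 20·(-50) = -6700.
∂h/∂x = [(+0.62)·(-140) − (+0.27)·(-50)] / -6700 = +0.01094
∂h/∂y = [55·(+0.27) − 20·(+0.62)] / -6700 = -0.0003657
|∇h| = √(0.01094² + -0.0003657²) = 0.01095
Seepage velocity v = K·i/n = 400.0 × 0.01095 / 0.33 = 13.27 m/day.

13 m/day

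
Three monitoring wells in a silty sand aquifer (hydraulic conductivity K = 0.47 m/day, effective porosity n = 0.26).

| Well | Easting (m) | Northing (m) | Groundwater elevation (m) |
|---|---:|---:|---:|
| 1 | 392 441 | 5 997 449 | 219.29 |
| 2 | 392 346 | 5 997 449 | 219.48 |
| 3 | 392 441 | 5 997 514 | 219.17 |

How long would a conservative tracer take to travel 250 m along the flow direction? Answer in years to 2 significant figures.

∂h/∂x = (219.48 − 219.29) / (392346 − 392441) = -0.002000
∂h/∂y = (219.17 − 219.29) / (5997514 − 5997449) = -0.001846
|∇h| = √(-0.002000² + -0.001846²) = 0.002722
Seepage velocity v = K·i/n = 0.47 × 0.002722 / 0.26 = 0.004921 m/day.
t = 250 / 0.004921 = 5.08e+04 days = 139 years.

140 years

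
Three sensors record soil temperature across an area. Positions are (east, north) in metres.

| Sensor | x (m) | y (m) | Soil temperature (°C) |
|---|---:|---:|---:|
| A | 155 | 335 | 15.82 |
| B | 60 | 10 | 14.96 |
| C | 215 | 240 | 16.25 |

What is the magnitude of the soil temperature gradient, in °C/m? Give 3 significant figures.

0.00777 °C/m

Three-point gradient (reference A): Δ to B = (-95, -325, -0.86), Δ to C = (60, -95, +0.43).
∂T/∂x = +0.007763, ∂T/∂y = +0.0003769 (det = 28525).
|∇f| = √(0.007763² + 0.0003769²) = 0.007772 °C/m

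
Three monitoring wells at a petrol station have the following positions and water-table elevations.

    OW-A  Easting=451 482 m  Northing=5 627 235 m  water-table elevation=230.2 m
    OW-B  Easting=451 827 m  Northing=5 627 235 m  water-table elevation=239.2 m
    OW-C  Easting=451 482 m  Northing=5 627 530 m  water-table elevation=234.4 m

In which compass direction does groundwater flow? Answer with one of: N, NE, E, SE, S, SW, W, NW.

SW

∂h/∂x = (239.2 − 230.2) / (451827 − 451482) = +0.02609
∂h/∂y = (234.4 − 230.2) / (5627530 − 5627235) = +0.01424
Flow = −∇h = (-0.02609 east, -0.01424 north), which points southwest.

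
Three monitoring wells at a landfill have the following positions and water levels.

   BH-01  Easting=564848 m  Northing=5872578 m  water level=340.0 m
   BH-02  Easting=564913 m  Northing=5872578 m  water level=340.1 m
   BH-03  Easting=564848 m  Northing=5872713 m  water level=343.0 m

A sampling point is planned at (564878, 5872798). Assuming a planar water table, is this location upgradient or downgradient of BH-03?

upgradient

∂h/∂x = (340.1 − 340.0) / (564913 − 564848) = +0.001538
∂h/∂y = (343.0 − 340.0) / (5872713 − 5872578) = +0.02222
Head at (564878, 5872798) = 340.0 + (+0.001538)·(30) + (+0.02222)·(220) = 344.94 m.
That is higher than the 343.0 m at BH-03, so the point is upgradient.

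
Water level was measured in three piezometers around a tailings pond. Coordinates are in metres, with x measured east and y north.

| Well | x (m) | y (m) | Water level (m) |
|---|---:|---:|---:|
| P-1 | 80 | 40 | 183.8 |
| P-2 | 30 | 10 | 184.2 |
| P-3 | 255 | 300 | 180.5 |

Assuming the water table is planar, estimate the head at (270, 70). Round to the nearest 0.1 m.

With h = a·x + b·y + c and P-1 as origin, the differences give:
  (-50)·a + (-30)·b = +0.4
  175·a + 260·b = -3.3
Eliminate b (×260 and ×(-30), subtract): -7750·a = 5.00 → a = ∂h/∂x = -0.0006452
Back-substitute: b = ∂h/∂y = -0.01226.
h(270, 70) = 183.8 + (-0.0006452)·(190) + (-0.01226)·(30) = 183.8 -0.123 -0.368 = 183.310 m.

183.3 m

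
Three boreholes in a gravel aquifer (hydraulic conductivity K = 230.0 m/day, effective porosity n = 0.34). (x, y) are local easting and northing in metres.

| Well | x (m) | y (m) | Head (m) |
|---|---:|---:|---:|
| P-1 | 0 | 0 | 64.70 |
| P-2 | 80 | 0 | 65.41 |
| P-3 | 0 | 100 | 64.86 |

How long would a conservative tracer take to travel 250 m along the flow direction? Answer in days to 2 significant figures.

41 days

∂h/∂x = (65.41 − 64.70) / (80 − 0) = +0.008875
∂h/∂y = (64.86 − 64.70) / (100 − 0) = +0.001600
|∇h| = √(0.008875² + 0.001600²) = 0.009018
Seepage velocity v = K·i/n = 230.0 × 0.009018 / 0.34 = 6.1 m/day.
t = 250 / 6.1 = 40.98 days.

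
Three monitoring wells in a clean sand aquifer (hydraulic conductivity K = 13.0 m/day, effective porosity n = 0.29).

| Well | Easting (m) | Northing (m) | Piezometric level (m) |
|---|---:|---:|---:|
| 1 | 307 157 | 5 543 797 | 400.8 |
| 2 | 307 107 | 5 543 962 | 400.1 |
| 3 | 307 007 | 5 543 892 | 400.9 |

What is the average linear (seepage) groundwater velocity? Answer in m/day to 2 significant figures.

0.31 m/day

With h = a·x + b·y + c and 1 as origin, the differences give:
  (-50)·a + 165·b = -0.7
  (-150)·a + 95·b = +0.1
Eliminate b (×95 and ×165, subtract): 20000·a = -83.00 → a = ∂h/∂x = -0.004150
Back-substitute: b = ∂h/∂y = -0.005500.
|∇h| = √(-0.004150² + -0.005500²) = 0.00689
Seepage velocity v = K·i/n = 13.0 × 0.00689 / 0.29 = 0.3089 m/day.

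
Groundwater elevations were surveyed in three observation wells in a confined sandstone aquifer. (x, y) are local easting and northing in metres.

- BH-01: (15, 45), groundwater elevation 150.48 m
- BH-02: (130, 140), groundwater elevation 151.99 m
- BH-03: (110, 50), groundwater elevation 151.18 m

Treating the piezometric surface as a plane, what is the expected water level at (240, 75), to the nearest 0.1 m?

152.3 m

With h = a·x + b·y + c and BH-01 as origin, the differences give:
  115·a + 95·b = +1.51
  95·a + 5·b = +0.70
Eliminate b (×5 and ×95, subtract): -8450·a = -58.950 → a = ∂h/∂x = +0.006976
Back-substitute: b = ∂h/∂y = +0.007450.
h(240, 75) = 150.48 + (+0.006976)·(225) + (+0.007450)·(30) = 150.48 +1.570 +0.223 = 152.273 m.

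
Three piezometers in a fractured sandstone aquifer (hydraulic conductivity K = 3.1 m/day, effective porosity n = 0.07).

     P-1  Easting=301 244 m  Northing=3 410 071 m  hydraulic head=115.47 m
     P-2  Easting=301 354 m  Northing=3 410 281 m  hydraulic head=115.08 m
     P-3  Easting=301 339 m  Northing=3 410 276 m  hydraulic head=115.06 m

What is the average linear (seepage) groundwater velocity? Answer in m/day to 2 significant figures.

0.17 m/day

Taking P-1 as reference: P-2−P-1 = (110, 210, -0.39); P-3−P-1 = (95, 205, -0.41).
Determinant of the coordinate differences = 110·205 − 95·210 = 2600.
∂h/∂x = [(-0.39)·205 − (-0.41)·210] / 2600 = +0.002365
∂h/∂y = [110·(-0.41) − 95·(-0.39)] / 2600 = -0.003096
|∇h| = √(0.002365² + -0.003096²) = 0.003896
Seepage velocity v = K·i/n = 3.1 × 0.003896 / 0.07 = 0.1725 m/day.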